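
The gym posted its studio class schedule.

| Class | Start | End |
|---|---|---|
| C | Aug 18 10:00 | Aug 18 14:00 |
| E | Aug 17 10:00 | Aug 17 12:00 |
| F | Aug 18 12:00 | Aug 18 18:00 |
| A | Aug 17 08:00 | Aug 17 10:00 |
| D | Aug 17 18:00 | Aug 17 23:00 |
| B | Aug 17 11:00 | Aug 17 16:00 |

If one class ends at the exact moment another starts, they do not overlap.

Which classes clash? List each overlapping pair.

B & E, C & F

Two intervals overlap when each starts before the other ends.
Sorted by start: A, E, B, D, C, F.
E starts exactly when A ends (back-to-back, no overlap), so A has no further overlaps.
B starts before E ends → E and B overlap.
D starts after E ends, so E has no further overlaps.
D starts after B ends, so B has no further overlaps.
C starts after D ends, so D has no further overlaps.
F starts before C ends → C and F overlap.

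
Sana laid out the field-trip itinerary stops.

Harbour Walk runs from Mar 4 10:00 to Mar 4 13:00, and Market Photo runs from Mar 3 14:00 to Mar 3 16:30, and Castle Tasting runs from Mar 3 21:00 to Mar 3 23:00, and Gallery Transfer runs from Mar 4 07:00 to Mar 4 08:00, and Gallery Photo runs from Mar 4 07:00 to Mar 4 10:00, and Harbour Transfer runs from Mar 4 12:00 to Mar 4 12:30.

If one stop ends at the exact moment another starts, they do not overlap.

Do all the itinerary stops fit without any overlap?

Check each pair: they overlap iff neither finishes before the other starts.
Sorted by start: Market Photo, Castle Tasting, Gallery Transfer, Gallery Photo, Harbour Walk, Harbour Transfer.
Castle Tasting starts after Market Photo ends; Market Photo is clear from here.
Gallery Transfer starts after Castle Tasting ends; Castle Tasting is clear from here.
Gallery Photo starts before Gallery Transfer ends → Gallery Transfer and Gallery Photo overlap.
That's a conflict, so the schedule is not conflict-free.

No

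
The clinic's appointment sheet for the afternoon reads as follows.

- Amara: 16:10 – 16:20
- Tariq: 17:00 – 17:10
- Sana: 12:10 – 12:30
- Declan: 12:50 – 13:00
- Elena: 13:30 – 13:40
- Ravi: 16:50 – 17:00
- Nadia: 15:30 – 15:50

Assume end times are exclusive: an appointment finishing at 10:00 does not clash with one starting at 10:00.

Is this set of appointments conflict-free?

Two intervals overlap when each starts before the other ends.
Sorted by start: Sana, Declan, Elena, Nadia, Amara, Ravi, Tariq.
Declan starts after Sana ends, so nothing later overlaps Sana either.
Elena starts after Declan ends, so nothing later overlaps Declan either.
Nadia starts after Elena ends, so nothing later overlaps Elena either.
Amara starts after Nadia ends, so nothing later overlaps Nadia either.
Ravi starts after Amara ends, so nothing later overlaps Amara either.
Tariq starts exactly when Ravi ends (back-to-back, no overlap).
Every pair is clear; the schedule has no overlaps.

Yes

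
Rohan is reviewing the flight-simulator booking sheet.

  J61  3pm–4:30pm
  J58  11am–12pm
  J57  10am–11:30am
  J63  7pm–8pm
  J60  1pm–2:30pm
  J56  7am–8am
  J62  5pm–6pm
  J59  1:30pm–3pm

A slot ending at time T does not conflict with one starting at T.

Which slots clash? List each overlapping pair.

J57 & J58, J59 & J60

Sorted by start: J56, J57, J58, J60, J59, J61, J62, J63.
J57 starts after J56 ends, so J56 has no further overlaps.
J58 starts before J57 ends → J57 and J58 overlap.
J60 starts after J57 ends, so J57 has no further overlaps.
J60 starts after J58 ends, so J58 has no further overlaps.
J59 starts before J60 ends → J60 and J59 overlap.
J61 starts after J60 ends, so J60 has no further overlaps.
J61 starts exactly when J59 ends (back-to-back, no overlap), so J59 has no further overlaps.
J62 starts after J61 ends, so J61 has no further overlaps.
J63 starts after J62 ends.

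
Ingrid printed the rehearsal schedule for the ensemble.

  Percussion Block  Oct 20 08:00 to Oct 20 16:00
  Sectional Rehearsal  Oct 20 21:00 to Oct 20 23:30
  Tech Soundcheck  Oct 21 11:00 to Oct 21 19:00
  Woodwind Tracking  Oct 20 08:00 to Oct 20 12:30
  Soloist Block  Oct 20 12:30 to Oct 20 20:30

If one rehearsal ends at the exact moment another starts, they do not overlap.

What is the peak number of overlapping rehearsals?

2

Walk through starts and ends in time order (an end at T is processed before a start at T):
Oct 20 08:00 start Percussion Block → 1
Oct 20 08:00 start Woodwind Tracking → 2
Oct 20 12:30 end Woodwind Tracking → 1
Oct 20 12:30 start Soloist Block → 2
Oct 20 16:00 end Percussion Block → 1
Oct 20 20:30 end Soloist Block → 0
Oct 20 21:00 start Sectional Rehearsal → 1
Oct 20 23:30 end Sectional Rehearsal → 0
Oct 21 11:00 start Tech Soundcheck → 1
Oct 21 19:00 end Tech Soundcheck → 0
Peak is 2, at Oct 20 08:00 (Percussion Block, Woodwind Tracking).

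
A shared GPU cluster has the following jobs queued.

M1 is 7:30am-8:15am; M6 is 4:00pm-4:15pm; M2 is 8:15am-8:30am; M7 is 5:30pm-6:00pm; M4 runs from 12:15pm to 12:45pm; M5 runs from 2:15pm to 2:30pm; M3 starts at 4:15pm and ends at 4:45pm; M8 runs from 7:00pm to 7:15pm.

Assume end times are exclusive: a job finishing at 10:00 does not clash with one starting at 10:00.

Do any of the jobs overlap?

No

Sorted by start: M1, M2, M4, M5, M6, M3, M7, M8.
M2 starts exactly when M1 ends (back-to-back, no overlap); M1 is clear from here.
M4 starts after M2 ends; M2 is clear from here.
M5 starts after M4 ends; M4 is clear from here.
M6 starts after M5 ends; M5 is clear from here.
M3 starts exactly when M6 ends (back-to-back, no overlap); M6 is clear from here.
M7 starts after M3 ends; M3 is clear from here.
M8 starts after M7 ends.
Every pair is clear; the schedule has no overlaps.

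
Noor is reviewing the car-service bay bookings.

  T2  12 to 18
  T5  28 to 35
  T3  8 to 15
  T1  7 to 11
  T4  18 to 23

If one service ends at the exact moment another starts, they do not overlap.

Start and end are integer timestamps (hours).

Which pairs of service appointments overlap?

T1 & T3, T2 & T3

Sorted by start: T1, T3, T2, T4, T5.
T3 starts before T1 ends → T1 and T3 overlap.
T2 starts after T1 ends — done with T1.
T2 starts before T3 ends → T3 and T2 overlap.
T4 starts after T3 ends — done with T3.
T4 starts exactly when T2 ends (back-to-back, no overlap) — done with T2.
T5 starts after T4 ends.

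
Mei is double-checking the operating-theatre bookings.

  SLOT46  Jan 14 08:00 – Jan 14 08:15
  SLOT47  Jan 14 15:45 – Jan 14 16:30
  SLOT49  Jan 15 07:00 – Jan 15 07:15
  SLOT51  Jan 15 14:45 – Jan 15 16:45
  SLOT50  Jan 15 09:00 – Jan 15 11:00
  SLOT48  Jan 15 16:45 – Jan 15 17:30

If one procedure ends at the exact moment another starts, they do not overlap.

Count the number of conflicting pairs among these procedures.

0

Two intervals overlap when each starts before the other ends.
Sorted by start: SLOT46, SLOT47, SLOT49, SLOT50, SLOT51, SLOT48.
SLOT47 starts after SLOT46 ends — done with SLOT46.
SLOT49 starts after SLOT47 ends — done with SLOT47.
SLOT50 starts after SLOT49 ends — done with SLOT49.
SLOT51 starts after SLOT50 ends — done with SLOT50.
SLOT48 starts exactly when SLOT51 ends (back-to-back, no overlap).
No pair overlaps.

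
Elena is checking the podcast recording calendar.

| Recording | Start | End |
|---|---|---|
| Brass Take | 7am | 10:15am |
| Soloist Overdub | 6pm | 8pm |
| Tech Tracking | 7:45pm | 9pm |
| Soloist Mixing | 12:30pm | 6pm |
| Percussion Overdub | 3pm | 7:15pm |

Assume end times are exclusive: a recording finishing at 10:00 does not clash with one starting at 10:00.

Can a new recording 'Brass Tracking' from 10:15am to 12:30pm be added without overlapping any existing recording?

Brass Take: ends 10:15am at or before Brass Tracking starts 10:15am → clear.
Soloist Mixing: starts 12:30pm at or after Brass Tracking ends 12:30pm → clear.
Percussion Overdub: starts 3pm at or after Brass Tracking ends 12:30pm → clear.
Soloist Overdub: starts 6pm at or after Brass Tracking ends 12:30pm → clear.
Tech Tracking: starts 7:45pm at or after Brass Tracking ends 12:30pm → clear.

Yes — the slot is free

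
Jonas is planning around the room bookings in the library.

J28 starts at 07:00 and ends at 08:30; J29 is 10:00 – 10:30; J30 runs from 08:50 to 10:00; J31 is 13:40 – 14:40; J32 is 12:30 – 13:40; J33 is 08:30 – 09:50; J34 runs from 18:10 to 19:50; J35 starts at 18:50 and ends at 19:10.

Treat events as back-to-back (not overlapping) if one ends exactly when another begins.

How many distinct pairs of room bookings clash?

Sorted by start: J28, J33, J30, J29, J32, J31, J34, J35.
J33 starts exactly when J28 ends (back-to-back, no overlap), so nothing later overlaps J28 either.
J30 starts before J33 ends → J33 and J30 overlap.
J29 starts after J33 ends, so nothing later overlaps J33 either.
J29 starts exactly when J30 ends (back-to-back, no overlap), so nothing later overlaps J30 either.
J32 starts after J29 ends, so nothing later overlaps J29 either.
J31 starts exactly when J32 ends (back-to-back, no overlap), so nothing later overlaps J32 either.
J34 starts after J31 ends, so nothing later overlaps J31 either.
J35 starts before J34 ends → J34 and J35 overlap.
Overlapping pairs: J30 & J33, J34 & J35 — 2 in total.

2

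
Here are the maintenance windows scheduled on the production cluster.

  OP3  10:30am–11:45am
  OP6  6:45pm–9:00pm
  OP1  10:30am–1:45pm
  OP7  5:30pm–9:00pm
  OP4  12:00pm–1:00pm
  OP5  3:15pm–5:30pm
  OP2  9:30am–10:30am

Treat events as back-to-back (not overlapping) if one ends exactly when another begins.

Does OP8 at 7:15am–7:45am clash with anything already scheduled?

No — it doesn't clash with anything

OP2: starts 9:30am at or after OP8 ends 7:45am → clear.
OP1: starts 10:30am at or after OP8 ends 7:45am → clear.
OP3: starts 10:30am at or after OP8 ends 7:45am → clear.
OP4: starts 12:00pm at or after OP8 ends 7:45am → clear.
OP5: starts 3:15pm at or after OP8 ends 7:45am → clear.
OP7: starts 5:30pm at or after OP8 ends 7:45am → clear.
OP6: starts 6:45pm at or after OP8 ends 7:45am → clear.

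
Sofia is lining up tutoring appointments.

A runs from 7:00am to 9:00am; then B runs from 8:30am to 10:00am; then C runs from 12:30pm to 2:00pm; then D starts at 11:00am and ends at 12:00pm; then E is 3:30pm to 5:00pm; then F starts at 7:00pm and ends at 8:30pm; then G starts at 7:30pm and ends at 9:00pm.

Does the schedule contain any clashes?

Sorted by start: A, B, D, C, E, F, G.
B starts before A ends → A and B overlap.
That's a conflict, so the schedule is not conflict-free.

Yes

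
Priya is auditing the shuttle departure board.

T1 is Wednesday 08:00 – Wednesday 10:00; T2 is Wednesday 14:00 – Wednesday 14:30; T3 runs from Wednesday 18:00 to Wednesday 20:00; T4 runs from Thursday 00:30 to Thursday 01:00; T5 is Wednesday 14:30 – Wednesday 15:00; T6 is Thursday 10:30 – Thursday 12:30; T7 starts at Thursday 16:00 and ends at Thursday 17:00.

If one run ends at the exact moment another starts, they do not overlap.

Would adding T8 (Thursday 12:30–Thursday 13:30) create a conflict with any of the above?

No — it doesn't clash with anything

T1: ends Wednesday 10:00 at or before T8 starts Thursday 12:30 → clear.
T2: ends Wednesday 14:30 at or before T8 starts Thursday 12:30 → clear.
T5: ends Wednesday 15:00 at or before T8 starts Thursday 12:30 → clear.
T3: ends Wednesday 20:00 at or before T8 starts Thursday 12:30 → clear.
T4: ends Thursday 01:00 at or before T8 starts Thursday 12:30 → clear.
T6: ends Thursday 12:30 at or before T8 starts Thursday 12:30 → clear.
T7: starts Thursday 16:00 at or after T8 ends Thursday 13:30 → clear.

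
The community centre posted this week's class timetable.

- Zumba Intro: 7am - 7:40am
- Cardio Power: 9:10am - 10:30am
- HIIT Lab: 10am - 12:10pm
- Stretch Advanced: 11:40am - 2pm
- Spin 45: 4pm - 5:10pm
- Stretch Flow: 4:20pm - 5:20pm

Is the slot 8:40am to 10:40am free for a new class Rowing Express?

No — it overlaps Cardio Power, HIIT Lab

Zumba Intro: ends 7:40am at or before Rowing Express starts 8:40am → clear.
Cardio Power: starts 9:10am before Rowing Express ends 10:40am, and ends 10:30am after Rowing Express starts 8:40am → overlap.
HIIT Lab: starts 10am before Rowing Express ends 10:40am, and ends 12:10pm after Rowing Express starts 8:40am → overlap.
Stretch Advanced: starts 11:40am at or after Rowing Express ends 10:40am → clear.
Spin 45: starts 4pm at or after Rowing Express ends 10:40am → clear.
Stretch Flow: starts 4:20pm at or after Rowing Express ends 10:40am → clear.
Rowing Express overlaps Cardio Power, HIIT Lab.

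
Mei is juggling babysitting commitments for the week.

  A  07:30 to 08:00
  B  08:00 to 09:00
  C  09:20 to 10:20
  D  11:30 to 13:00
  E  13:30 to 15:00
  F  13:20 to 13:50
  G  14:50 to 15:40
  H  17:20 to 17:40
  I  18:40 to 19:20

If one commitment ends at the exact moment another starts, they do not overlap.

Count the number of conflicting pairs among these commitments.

Two intervals overlap when each starts before the other ends.
Sorted by start: A, B, C, D, F, E, G, H, I.
B starts exactly when A ends (back-to-back, no overlap) — done with A.
C starts after B ends — done with B.
D starts after C ends — done with C.
F starts after D ends — done with D.
E starts before F ends → F and E overlap.
G starts after F ends — done with F.
G starts before E ends → E and G overlap.
H starts after E ends — done with E.
H starts after G ends — done with G.
I starts after H ends.
Overlapping pairs: E & F, E & G — 2 in total.

2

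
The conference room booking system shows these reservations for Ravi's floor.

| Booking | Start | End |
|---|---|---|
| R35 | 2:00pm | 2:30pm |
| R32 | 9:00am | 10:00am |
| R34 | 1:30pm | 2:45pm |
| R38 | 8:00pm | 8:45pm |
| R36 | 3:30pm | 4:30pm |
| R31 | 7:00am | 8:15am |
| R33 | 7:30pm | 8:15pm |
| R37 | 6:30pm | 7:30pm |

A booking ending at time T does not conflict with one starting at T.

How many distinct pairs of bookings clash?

Sorted by start: R31, R32, R34, R35, R36, R37, R33, R38.
R32 starts after R31 ends — done with R31.
R34 starts after R32 ends — done with R32.
R35 starts before R34 ends → R34 and R35 overlap.
R36 starts after R34 ends — done with R34.
R36 starts after R35 ends — done with R35.
R37 starts after R36 ends — done with R36.
R33 starts exactly when R37 ends (back-to-back, no overlap) — done with R37.
R38 starts before R33 ends → R33 and R38 overlap.
Overlapping pairs: R33 & R38, R34 & R35 — 2 in total.

2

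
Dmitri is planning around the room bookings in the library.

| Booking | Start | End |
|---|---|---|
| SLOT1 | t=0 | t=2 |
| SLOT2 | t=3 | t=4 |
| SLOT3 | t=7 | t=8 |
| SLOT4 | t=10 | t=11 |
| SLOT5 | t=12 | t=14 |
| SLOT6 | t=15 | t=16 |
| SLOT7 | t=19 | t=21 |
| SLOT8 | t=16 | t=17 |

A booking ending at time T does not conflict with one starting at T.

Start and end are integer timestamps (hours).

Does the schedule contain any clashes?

No

Two intervals overlap when each starts before the other ends.
Sorted by start: SLOT1, SLOT2, SLOT3, SLOT4, SLOT5, SLOT6, SLOT8, SLOT7.
SLOT2 starts after SLOT1 ends; SLOT1 is clear from here.
SLOT3 starts after SLOT2 ends; SLOT2 is clear from here.
SLOT4 starts after SLOT3 ends; SLOT3 is clear from here.
SLOT5 starts after SLOT4 ends; SLOT4 is clear from here.
SLOT6 starts after SLOT5 ends; SLOT5 is clear from here.
SLOT8 starts exactly when SLOT6 ends (back-to-back, no overlap); SLOT6 is clear from here.
SLOT7 starts after SLOT8 ends.
Every pair is clear; the schedule has no overlaps.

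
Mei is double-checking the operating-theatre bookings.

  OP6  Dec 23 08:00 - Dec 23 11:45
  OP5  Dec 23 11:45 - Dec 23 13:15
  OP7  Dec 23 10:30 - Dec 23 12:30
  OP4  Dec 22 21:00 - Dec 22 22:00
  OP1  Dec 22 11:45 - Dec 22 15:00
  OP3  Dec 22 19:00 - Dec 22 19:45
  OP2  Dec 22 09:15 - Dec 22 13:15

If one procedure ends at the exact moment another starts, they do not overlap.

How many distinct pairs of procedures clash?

3

Sorted by start: OP2, OP1, OP3, OP4, OP6, OP7, OP5.
OP1 starts before OP2 ends → OP2 and OP1 overlap.
OP3 starts after OP2 ends, so OP2 has no further overlaps.
OP3 starts after OP1 ends, so OP1 has no further overlaps.
OP4 starts after OP3 ends, so OP3 has no further overlaps.
OP6 starts after OP4 ends, so OP4 has no further overlaps.
OP7 starts before OP6 ends → OP6 and OP7 overlap.
OP5 starts exactly when OP6 ends (back-to-back, no overlap).
OP5 starts before OP7 ends → OP7 and OP5 overlap.
Overlapping pairs: OP1 & OP2, OP5 & OP7, OP6 & OP7 — 3 in total.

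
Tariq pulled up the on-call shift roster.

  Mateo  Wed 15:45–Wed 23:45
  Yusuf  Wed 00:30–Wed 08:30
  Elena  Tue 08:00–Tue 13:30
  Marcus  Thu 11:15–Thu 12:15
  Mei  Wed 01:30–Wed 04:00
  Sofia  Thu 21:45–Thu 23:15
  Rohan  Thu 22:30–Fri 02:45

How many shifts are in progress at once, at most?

2

Walk through starts and ends in time order (an end at T is processed before a start at T):
Tue 08:00 start Elena → 1
Tue 13:30 end Elena → 0
Wed 00:30 start Yusuf → 1
Wed 01:30 start Mei → 2
Wed 04:00 end Mei → 1
Wed 08:30 end Yusuf → 0
Wed 15:45 start Mateo → 1
Wed 23:45 end Mateo → 0
Thu 11:15 start Marcus → 1
Thu 12:15 end Marcus → 0
Thu 21:45 start Sofia → 1
Thu 22:30 start Rohan → 2
Thu 23:15 end Sofia → 1
Fri 02:45 end Rohan → 0
Peak is 2, at Wed 01:30 (Mei, Yusuf).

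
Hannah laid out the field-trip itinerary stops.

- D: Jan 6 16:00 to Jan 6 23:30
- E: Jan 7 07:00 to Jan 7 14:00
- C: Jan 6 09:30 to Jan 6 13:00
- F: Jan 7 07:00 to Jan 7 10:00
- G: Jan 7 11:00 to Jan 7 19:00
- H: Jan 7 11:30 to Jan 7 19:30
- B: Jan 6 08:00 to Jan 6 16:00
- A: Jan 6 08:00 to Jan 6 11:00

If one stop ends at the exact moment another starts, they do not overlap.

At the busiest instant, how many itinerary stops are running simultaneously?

3

Sweep the timeline, counting +1 at each start and −1 at each end (ends before starts at a tie):
Jan 6 08:00 start A → 1
Jan 6 08:00 start B → 2
Jan 6 09:30 start C → 3
Jan 6 11:00 end A → 2
Jan 6 13:00 end C → 1
Jan 6 16:00 end B → 0
Jan 6 16:00 start D → 1
Jan 6 23:30 end D → 0
Jan 7 07:00 start E → 1
Jan 7 07:00 start F → 2
Jan 7 10:00 end F → 1
Jan 7 11:00 start G → 2
Jan 7 11:30 start H → 3
Jan 7 14:00 end E → 2
Jan 7 19:00 end G → 1
Jan 7 19:30 end H → 0
Peak is 3, at Jan 6 09:30 (A, B, C).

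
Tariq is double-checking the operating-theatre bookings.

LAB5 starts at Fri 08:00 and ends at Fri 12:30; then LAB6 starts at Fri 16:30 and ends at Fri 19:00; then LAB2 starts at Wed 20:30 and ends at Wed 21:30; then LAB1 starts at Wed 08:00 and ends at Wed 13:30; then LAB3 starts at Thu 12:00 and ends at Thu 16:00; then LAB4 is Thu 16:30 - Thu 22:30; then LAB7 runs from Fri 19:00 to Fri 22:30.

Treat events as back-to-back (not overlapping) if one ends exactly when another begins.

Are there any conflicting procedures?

No

Two intervals overlap when each starts before the other ends.
Sorted by start: LAB1, LAB2, LAB3, LAB4, LAB5, LAB6, LAB7.
LAB2 starts after LAB1 ends; LAB1 is clear from here.
LAB3 starts after LAB2 ends; LAB2 is clear from here.
LAB4 starts after LAB3 ends; LAB3 is clear from here.
LAB5 starts after LAB4 ends; LAB4 is clear from here.
LAB6 starts after LAB5 ends; LAB5 is clear from here.
LAB7 starts exactly when LAB6 ends (back-to-back, no overlap).
Every pair is clear; the schedule has no overlaps.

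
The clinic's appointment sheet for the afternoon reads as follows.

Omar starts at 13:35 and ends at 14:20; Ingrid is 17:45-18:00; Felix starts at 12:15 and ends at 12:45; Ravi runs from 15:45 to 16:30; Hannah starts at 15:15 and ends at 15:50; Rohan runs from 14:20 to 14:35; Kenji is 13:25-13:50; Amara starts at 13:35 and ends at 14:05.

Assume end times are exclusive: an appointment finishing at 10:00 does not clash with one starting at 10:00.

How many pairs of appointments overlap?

Sorted by start: Felix, Kenji, Omar, Amara, Rohan, Hannah, Ravi, Ingrid.
Kenji starts after Felix ends — done with Felix.
Omar starts before Kenji ends → Kenji and Omar overlap.
Amara starts before Kenji ends → Kenji and Amara overlap.
Rohan starts after Kenji ends — done with Kenji.
Amara starts before Omar ends → Omar and Amara overlap.
Rohan starts exactly when Omar ends (back-to-back, no overlap) — done with Omar.
Rohan starts after Amara ends — done with Amara.
Hannah starts after Rohan ends — done with Rohan.
Ravi starts before Hannah ends → Hannah and Ravi overlap.
Ingrid starts after Hannah ends.
Ingrid starts after Ravi ends.
Overlapping pairs: Amara & Kenji, Amara & Omar, Hannah & Ravi, Kenji & Omar — 4 in total.

4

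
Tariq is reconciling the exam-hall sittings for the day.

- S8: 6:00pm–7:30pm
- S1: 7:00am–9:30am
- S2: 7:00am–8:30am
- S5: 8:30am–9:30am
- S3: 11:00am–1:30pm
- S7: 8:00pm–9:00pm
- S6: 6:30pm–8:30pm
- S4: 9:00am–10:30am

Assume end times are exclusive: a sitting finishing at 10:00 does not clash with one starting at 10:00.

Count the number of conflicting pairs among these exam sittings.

6

Check each pair: they overlap iff neither finishes before the other starts.
Sorted by start: S1, S2, S5, S4, S3, S8, S6, S7.
S2 starts before S1 ends → S1 and S2 overlap.
S5 starts before S1 ends → S1 and S5 overlap.
S4 starts before S1 ends → S1 and S4 overlap.
S3 starts after S1 ends — done with S1.
S5 starts exactly when S2 ends (back-to-back, no overlap) — done with S2.
S4 starts before S5 ends → S5 and S4 overlap.
S3 starts after S5 ends — done with S5.
S3 starts after S4 ends — done with S4.
S8 starts after S3 ends — done with S3.
S6 starts before S8 ends → S8 and S6 overlap.
S7 starts after S8 ends.
S7 starts before S6 ends → S6 and S7 overlap.
Overlapping pairs: S1 & S2, S1 & S4, S1 & S5, S4 & S5, S6 & S7, S6 & S8 — 6 in total.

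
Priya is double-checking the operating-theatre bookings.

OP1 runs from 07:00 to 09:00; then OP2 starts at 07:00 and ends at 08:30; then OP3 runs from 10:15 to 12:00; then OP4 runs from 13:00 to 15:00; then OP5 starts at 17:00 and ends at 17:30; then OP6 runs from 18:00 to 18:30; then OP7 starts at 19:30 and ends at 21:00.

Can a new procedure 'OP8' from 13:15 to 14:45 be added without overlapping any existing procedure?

OP1: ends 09:00 at or before OP8 starts 13:15 → clear.
OP2: ends 08:30 at or before OP8 starts 13:15 → clear.
OP3: ends 12:00 at or before OP8 starts 13:15 → clear.
OP4: starts 13:00 before OP8 ends 14:45, and ends 15:00 after OP8 starts 13:15 → overlap.
OP5: starts 17:00 at or after OP8 ends 14:45 → clear.
OP6: starts 18:00 at or after OP8 ends 14:45 → clear.
OP7: starts 19:30 at or after OP8 ends 14:45 → clear.
OP8 overlaps OP4.

No — it overlaps OP4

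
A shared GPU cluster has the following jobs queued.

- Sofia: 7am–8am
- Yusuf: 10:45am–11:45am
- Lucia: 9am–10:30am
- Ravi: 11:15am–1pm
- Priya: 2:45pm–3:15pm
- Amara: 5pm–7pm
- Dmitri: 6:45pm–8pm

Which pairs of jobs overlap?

Sorted by start: Sofia, Lucia, Yusuf, Ravi, Priya, Amara, Dmitri.
Lucia starts after Sofia ends — done with Sofia.
Yusuf starts after Lucia ends — done with Lucia.
Ravi starts before Yusuf ends → Yusuf and Ravi overlap.
Priya starts after Yusuf ends — done with Yusuf.
Priya starts after Ravi ends — done with Ravi.
Amara starts after Priya ends — done with Priya.
Dmitri starts before Amara ends → Amara and Dmitri overlap.

Amara & Dmitri, Ravi & Yusuf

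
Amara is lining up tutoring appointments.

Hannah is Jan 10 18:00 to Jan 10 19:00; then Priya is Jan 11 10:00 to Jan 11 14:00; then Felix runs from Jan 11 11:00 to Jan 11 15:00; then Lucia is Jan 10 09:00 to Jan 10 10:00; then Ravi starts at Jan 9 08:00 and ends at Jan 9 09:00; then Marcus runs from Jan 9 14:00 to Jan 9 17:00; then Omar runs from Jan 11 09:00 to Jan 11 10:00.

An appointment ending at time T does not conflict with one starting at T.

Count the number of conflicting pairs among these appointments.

1

Two intervals overlap when each starts before the other ends.
Sorted by start: Ravi, Marcus, Lucia, Hannah, Omar, Priya, Felix.
Marcus starts after Ravi ends, so nothing later overlaps Ravi either.
Lucia starts after Marcus ends, so nothing later overlaps Marcus either.
Hannah starts after Lucia ends, so nothing later overlaps Lucia either.
Omar starts after Hannah ends, so nothing later overlaps Hannah either.
Priya starts exactly when Omar ends (back-to-back, no overlap), so nothing later overlaps Omar either.
Felix starts before Priya ends → Priya and Felix overlap.
Overlapping pairs: Felix & Priya — 1 in total.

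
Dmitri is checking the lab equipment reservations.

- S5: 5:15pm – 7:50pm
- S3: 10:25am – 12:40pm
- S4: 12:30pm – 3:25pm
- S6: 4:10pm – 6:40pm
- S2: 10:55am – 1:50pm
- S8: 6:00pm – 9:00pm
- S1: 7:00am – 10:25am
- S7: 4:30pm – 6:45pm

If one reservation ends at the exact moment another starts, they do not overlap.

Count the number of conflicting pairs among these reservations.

9

Sorted by start: S1, S3, S2, S4, S6, S7, S5, S8.
S3 starts exactly when S1 ends (back-to-back, no overlap), so S1 has no further overlaps.
S2 starts before S3 ends → S3 and S2 overlap.
S4 starts before S3 ends → S3 and S4 overlap.
S6 starts after S3 ends, so S3 has no further overlaps.
S4 starts before S2 ends → S2 and S4 overlap.
S6 starts after S2 ends, so S2 has no further overlaps.
S6 starts after S4 ends, so S4 has no further overlaps.
S7 starts before S6 ends → S6 and S7 overlap.
S5 starts before S6 ends → S6 and S5 overlap.
S8 starts before S6 ends → S6 and S8 overlap.
S5 starts before S7 ends → S7 and S5 overlap.
S8 starts before S7 ends → S7 and S8 overlap.
S8 starts before S5 ends → S5 and S8 overlap.
Overlapping pairs: S2 & S3, S2 & S4, S3 & S4, S5 & S6, S5 & S7, S5 & S8, S6 & S7, S6 & S8, S7 & S8 — 9 in total.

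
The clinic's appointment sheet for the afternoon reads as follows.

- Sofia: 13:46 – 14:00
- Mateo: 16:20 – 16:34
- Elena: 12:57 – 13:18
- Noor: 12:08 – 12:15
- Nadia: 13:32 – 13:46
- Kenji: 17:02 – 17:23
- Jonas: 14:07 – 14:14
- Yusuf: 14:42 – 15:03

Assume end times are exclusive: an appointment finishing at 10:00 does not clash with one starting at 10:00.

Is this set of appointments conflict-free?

Sorted by start: Noor, Elena, Nadia, Sofia, Jonas, Yusuf, Mateo, Kenji.
Elena starts after Noor ends — done with Noor.
Nadia starts after Elena ends — done with Elena.
Sofia starts exactly when Nadia ends (back-to-back, no overlap) — done with Nadia.
Jonas starts after Sofia ends — done with Sofia.
Yusuf starts after Jonas ends — done with Jonas.
Mateo starts after Yusuf ends — done with Yusuf.
Kenji starts after Mateo ends.
Every pair is clear; the schedule has no overlaps.

Yes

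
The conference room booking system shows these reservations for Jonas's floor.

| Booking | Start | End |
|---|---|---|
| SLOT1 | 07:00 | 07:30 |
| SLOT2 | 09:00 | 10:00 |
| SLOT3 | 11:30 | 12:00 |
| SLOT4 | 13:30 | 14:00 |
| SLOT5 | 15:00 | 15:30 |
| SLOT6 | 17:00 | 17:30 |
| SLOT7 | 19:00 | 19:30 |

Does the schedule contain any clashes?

Sorted by start: SLOT1, SLOT2, SLOT3, SLOT4, SLOT5, SLOT6, SLOT7.
SLOT2 starts after SLOT1 ends, so nothing later overlaps SLOT1 either.
SLOT3 starts after SLOT2 ends, so nothing later overlaps SLOT2 either.
SLOT4 starts after SLOT3 ends, so nothing later overlaps SLOT3 either.
SLOT5 starts after SLOT4 ends, so nothing later overlaps SLOT4 either.
SLOT6 starts after SLOT5 ends, so nothing later overlaps SLOT5 either.
SLOT7 starts after SLOT6 ends.
Every pair is clear; the schedule has no overlaps.

No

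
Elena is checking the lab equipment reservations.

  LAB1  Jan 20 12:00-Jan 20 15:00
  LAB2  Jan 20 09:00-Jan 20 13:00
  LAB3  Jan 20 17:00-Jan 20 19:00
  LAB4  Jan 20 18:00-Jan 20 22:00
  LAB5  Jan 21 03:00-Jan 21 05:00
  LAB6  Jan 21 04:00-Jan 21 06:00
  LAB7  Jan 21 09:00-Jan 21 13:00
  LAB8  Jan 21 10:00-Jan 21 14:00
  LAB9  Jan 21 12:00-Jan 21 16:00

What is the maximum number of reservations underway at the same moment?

3

Sweep the timeline, counting +1 at each start and −1 at each end (ends before starts at a tie):
Jan 20 09:00 start LAB2 → 1
Jan 20 12:00 start LAB1 → 2
Jan 20 13:00 end LAB2 → 1
Jan 20 15:00 end LAB1 → 0
Jan 20 17:00 start LAB3 → 1
Jan 20 18:00 start LAB4 → 2
Jan 20 19:00 end LAB3 → 1
Jan 20 22:00 end LAB4 → 0
Jan 21 03:00 start LAB5 → 1
Jan 21 04:00 start LAB6 → 2
Jan 21 05:00 end LAB5 → 1
Jan 21 06:00 end LAB6 → 0
Jan 21 09:00 start LAB7 → 1
Jan 21 10:00 start LAB8 → 2
Jan 21 12:00 start LAB9 → 3
Jan 21 13:00 end LAB7 → 2
Jan 21 14:00 end LAB8 → 1
Jan 21 16:00 end LAB9 → 0
Peak is 3, at Jan 21 12:00 (LAB7, LAB8, LAB9).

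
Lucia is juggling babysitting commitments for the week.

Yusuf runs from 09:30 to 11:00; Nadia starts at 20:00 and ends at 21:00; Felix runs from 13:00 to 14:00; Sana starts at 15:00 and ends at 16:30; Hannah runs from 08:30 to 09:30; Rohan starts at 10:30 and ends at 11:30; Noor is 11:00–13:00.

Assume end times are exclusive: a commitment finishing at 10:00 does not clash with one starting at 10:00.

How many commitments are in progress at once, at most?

Walk through starts and ends in time order (an end at T is processed before a start at T):
08:30 start Hannah → 1
09:30 end Hannah → 0
09:30 start Yusuf → 1
10:30 start Rohan → 2
11:00 end Yusuf → 1
11:00 start Noor → 2
11:30 end Rohan → 1
13:00 end Noor → 0
13:00 start Felix → 1
14:00 end Felix → 0
15:00 start Sana → 1
16:30 end Sana → 0
20:00 start Nadia → 1
21:00 end Nadia → 0
Peak is 2, at 10:30 (Rohan, Yusuf).

2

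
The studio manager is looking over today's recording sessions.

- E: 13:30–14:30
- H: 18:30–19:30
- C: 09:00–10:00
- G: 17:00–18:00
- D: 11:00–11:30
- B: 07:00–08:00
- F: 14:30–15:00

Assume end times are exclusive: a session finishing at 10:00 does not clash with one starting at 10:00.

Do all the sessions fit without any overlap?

Sorted by start: B, C, D, E, F, G, H.
C starts after B ends — done with B.
D starts after C ends — done with C.
E starts after D ends — done with D.
F starts exactly when E ends (back-to-back, no overlap) — done with E.
G starts after F ends — done with F.
H starts after G ends.
Every pair is clear; the schedule has no overlaps.

Yes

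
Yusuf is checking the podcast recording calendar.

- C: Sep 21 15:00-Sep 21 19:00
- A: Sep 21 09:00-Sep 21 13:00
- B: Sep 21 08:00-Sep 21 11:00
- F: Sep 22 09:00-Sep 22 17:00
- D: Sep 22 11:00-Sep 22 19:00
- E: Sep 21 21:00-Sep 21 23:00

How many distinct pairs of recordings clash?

2

Two intervals overlap when each starts before the other ends.
Sorted by start: B, A, C, E, F, D.
A starts before B ends → B and A overlap.
C starts after B ends, so nothing later overlaps B either.
C starts after A ends, so nothing later overlaps A either.
E starts after C ends, so nothing later overlaps C either.
F starts after E ends, so nothing later overlaps E either.
D starts before F ends → F and D overlap.
Overlapping pairs: A & B, D & F — 2 in total.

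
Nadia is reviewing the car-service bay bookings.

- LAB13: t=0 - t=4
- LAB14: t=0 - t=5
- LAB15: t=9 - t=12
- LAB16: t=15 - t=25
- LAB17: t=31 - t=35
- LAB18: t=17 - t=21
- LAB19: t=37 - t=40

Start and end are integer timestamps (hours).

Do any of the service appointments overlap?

Yes

Two intervals overlap when each starts before the other ends.
Sorted by start: LAB13, LAB14, LAB15, LAB16, LAB18, LAB17, LAB19.
LAB14 starts before LAB13 ends → LAB13 and LAB14 overlap.
That's a conflict, so the schedule is not conflict-free.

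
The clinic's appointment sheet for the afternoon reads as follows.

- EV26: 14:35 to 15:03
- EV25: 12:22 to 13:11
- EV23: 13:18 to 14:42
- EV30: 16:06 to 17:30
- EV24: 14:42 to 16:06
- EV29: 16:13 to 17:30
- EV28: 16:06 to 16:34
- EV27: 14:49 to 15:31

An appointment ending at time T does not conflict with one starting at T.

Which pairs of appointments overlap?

EV23 & EV26, EV24 & EV26, EV24 & EV27, EV26 & EV27, EV28 & EV29, EV28 & EV30, EV29 & EV30

Sorted by start: EV25, EV23, EV26, EV24, EV27, EV28, EV30, EV29.
EV23 starts after EV25 ends, so EV25 has no further overlaps.
EV26 starts before EV23 ends → EV23 and EV26 overlap.
EV24 starts exactly when EV23 ends (back-to-back, no overlap), so EV23 has no further overlaps.
EV24 starts before EV26 ends → EV26 and EV24 overlap.
EV27 starts before EV26 ends → EV26 and EV27 overlap.
EV28 starts after EV26 ends, so EV26 has no further overlaps.
EV27 starts before EV24 ends → EV24 and EV27 overlap.
EV28 starts exactly when EV24 ends (back-to-back, no overlap), so EV24 has no further overlaps.
EV28 starts after EV27 ends, so EV27 has no further overlaps.
EV30 starts before EV28 ends → EV28 and EV30 overlap.
EV29 starts before EV28 ends → EV28 and EV29 overlap.
EV29 starts before EV30 ends → EV30 and EV29 overlap.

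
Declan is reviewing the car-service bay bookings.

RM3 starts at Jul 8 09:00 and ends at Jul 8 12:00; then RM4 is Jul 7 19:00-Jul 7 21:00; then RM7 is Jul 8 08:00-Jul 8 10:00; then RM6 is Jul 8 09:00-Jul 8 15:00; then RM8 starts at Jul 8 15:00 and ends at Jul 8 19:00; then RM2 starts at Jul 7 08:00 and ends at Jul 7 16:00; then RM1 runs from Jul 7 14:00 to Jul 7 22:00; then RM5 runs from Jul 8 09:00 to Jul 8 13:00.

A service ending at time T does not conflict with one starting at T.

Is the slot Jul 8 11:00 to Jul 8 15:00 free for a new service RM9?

No — it overlaps RM3, RM5, RM6

RM2: ends Jul 7 16:00 at or before RM9 starts Jul 8 11:00 → clear.
RM1: ends Jul 7 22:00 at or before RM9 starts Jul 8 11:00 → clear.
RM4: ends Jul 7 21:00 at or before RM9 starts Jul 8 11:00 → clear.
RM7: ends Jul 8 10:00 at or before RM9 starts Jul 8 11:00 → clear.
RM3: starts Jul 8 09:00 before RM9 ends Jul 8 15:00, and ends Jul 8 12:00 after RM9 starts Jul 8 11:00 → overlap.
RM5: starts Jul 8 09:00 before RM9 ends Jul 8 15:00, and ends Jul 8 13:00 after RM9 starts Jul 8 11:00 → overlap.
RM6: starts Jul 8 09:00 before RM9 ends Jul 8 15:00, and ends Jul 8 15:00 after RM9 starts Jul 8 11:00 → overlap.
RM8: starts Jul 8 15:00 at or after RM9 ends Jul 8 15:00 → clear.
RM9 overlaps RM3, RM5, RM6.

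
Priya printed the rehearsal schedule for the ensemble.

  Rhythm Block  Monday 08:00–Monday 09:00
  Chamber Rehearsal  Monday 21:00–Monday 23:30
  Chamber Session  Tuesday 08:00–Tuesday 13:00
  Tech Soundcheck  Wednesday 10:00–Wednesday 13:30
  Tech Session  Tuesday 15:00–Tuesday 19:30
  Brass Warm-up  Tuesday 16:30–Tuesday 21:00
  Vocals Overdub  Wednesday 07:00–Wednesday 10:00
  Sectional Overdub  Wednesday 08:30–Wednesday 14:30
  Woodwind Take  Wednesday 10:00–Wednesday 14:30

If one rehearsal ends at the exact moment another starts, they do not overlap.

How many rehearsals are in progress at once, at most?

Sweep the timeline, counting +1 at each start and −1 at each end (ends before starts at a tie):
Monday 08:00 start Rhythm Block → 1
Monday 09:00 end Rhythm Block → 0
Monday 21:00 start Chamber Rehearsal → 1
Monday 23:30 end Chamber Rehearsal → 0
Tuesday 08:00 start Chamber Session → 1
Tuesday 13:00 end Chamber Session → 0
Tuesday 15:00 start Tech Session → 1
Tuesday 16:30 start Brass Warm-up → 2
Tuesday 19:30 end Tech Session → 1
Tuesday 21:00 end Brass Warm-up → 0
Wednesday 07:00 start Vocals Overdub → 1
Wednesday 08:30 start Sectional Overdub → 2
Wednesday 10:00 end Vocals Overdub → 1
Wednesday 10:00 start Tech Soundcheck → 2
Wednesday 10:00 start Woodwind Take → 3
Wednesday 13:30 end Tech Soundcheck → 2
Wednesday 14:30 end Sectional Overdub → 1
Wednesday 14:30 end Woodwind Take → 0
Peak is 3, at Wednesday 10:00 (Sectional Overdub, Tech Soundcheck, Woodwind Take).

3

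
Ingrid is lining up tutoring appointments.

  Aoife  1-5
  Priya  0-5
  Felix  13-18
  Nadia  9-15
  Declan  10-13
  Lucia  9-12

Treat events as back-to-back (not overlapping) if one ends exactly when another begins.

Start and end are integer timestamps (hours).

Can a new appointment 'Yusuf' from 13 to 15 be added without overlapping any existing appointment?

No — it overlaps Felix, Nadia

Priya: ends 5 at or before Yusuf starts 13 → clear.
Aoife: ends 5 at or before Yusuf starts 13 → clear.
Nadia: starts 9 before Yusuf ends 15, and ends 15 after Yusuf starts 13 → overlap.
Lucia: ends 12 at or before Yusuf starts 13 → clear.
Declan: ends 13 at or before Yusuf starts 13 → clear.
Felix: starts 13 before Yusuf ends 15, and ends 18 after Yusuf starts 13 → overlap.
Yusuf overlaps Nadia, Felix.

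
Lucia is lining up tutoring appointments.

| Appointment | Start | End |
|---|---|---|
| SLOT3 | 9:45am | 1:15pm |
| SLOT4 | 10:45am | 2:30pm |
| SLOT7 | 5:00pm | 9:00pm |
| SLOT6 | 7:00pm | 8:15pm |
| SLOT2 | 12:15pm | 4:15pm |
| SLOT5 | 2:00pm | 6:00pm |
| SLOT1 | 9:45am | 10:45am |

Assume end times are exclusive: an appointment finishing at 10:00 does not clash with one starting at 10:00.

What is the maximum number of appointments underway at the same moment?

3

Sort all start/end points and keep a running count:
9:45am start SLOT1 → 1
9:45am start SLOT3 → 2
10:45am end SLOT1 → 1
10:45am start SLOT4 → 2
12:15pm start SLOT2 → 3
1:15pm end SLOT3 → 2
2:00pm start SLOT5 → 3
2:30pm end SLOT4 → 2
4:15pm end SLOT2 → 1
5:00pm start SLOT7 → 2
6:00pm end SLOT5 → 1
7:00pm start SLOT6 → 2
8:15pm end SLOT6 → 1
9:00pm end SLOT7 → 0
Peak is 3, at 12:15pm (SLOT2, SLOT3, SLOT4).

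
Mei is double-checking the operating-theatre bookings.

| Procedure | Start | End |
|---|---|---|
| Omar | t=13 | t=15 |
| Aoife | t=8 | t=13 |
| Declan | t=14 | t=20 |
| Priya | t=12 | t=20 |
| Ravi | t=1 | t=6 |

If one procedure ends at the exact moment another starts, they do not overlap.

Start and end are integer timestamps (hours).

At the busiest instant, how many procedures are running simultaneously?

Sort all start/end points and keep a running count:
t=1 start Ravi → 1
t=6 end Ravi → 0
t=8 start Aoife → 1
t=12 start Priya → 2
t=13 end Aoife → 1
t=13 start Omar → 2
t=14 start Declan → 3
t=15 end Omar → 2
t=20 end Declan → 1
t=20 end Priya → 0
Peak is 3, at t=14 (Declan, Omar, Priya).

3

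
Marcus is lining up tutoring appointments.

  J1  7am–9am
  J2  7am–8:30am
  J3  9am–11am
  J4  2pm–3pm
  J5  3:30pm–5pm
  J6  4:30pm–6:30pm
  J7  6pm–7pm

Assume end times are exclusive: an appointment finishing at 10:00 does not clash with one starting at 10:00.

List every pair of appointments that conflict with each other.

Sorted by start: J1, J2, J3, J4, J5, J6, J7.
J2 starts before J1 ends → J1 and J2 overlap.
J3 starts exactly when J1 ends (back-to-back, no overlap) — done with J1.
J3 starts after J2 ends — done with J2.
J4 starts after J3 ends — done with J3.
J5 starts after J4 ends — done with J4.
J6 starts before J5 ends → J5 and J6 overlap.
J7 starts after J5 ends.
J7 starts before J6 ends → J6 and J7 overlap.

J1 & J2, J5 & J6, J6 & J7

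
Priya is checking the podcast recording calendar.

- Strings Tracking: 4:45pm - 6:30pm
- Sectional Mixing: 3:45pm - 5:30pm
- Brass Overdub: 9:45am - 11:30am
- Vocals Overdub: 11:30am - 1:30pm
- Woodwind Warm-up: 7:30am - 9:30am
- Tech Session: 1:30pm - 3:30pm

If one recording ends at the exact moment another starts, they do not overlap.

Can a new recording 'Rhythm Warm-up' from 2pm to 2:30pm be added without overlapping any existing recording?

No — it overlaps Tech Session

Woodwind Warm-up: ends 9:30am at or before Rhythm Warm-up starts 2pm → clear.
Brass Overdub: ends 11:30am at or before Rhythm Warm-up starts 2pm → clear.
Vocals Overdub: ends 1:30pm at or before Rhythm Warm-up starts 2pm → clear.
Tech Session: starts 1:30pm before Rhythm Warm-up ends 2:30pm, and ends 3:30pm after Rhythm Warm-up starts 2pm → overlap.
Sectional Mixing: starts 3:45pm at or after Rhythm Warm-up ends 2:30pm → clear.
Strings Tracking: starts 4:45pm at or after Rhythm Warm-up ends 2:30pm → clear.
Rhythm Warm-up overlaps Tech Session.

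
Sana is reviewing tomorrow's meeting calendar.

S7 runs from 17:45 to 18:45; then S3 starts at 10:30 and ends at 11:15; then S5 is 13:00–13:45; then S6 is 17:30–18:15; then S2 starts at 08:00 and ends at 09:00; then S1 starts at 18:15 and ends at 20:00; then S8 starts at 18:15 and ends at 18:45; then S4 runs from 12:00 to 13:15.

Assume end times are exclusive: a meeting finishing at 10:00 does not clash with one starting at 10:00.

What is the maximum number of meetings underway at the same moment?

3

Sweep the timeline, counting +1 at each start and −1 at each end (ends before starts at a tie):
08:00 start S2 → 1
09:00 end S2 → 0
10:30 start S3 → 1
11:15 end S3 → 0
12:00 start S4 → 1
13:00 start S5 → 2
13:15 end S4 → 1
13:45 end S5 → 0
17:30 start S6 → 1
17:45 start S7 → 2
18:15 end S6 → 1
18:15 start S1 → 2
18:15 start S8 → 3
18:45 end S7 → 2
18:45 end S8 → 1
20:00 end S1 → 0
Peak is 3, at 18:15 (S1, S7, S8).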